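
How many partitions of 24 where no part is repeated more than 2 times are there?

431

Counting exhaustively, 431 partitions satisfy the conditions.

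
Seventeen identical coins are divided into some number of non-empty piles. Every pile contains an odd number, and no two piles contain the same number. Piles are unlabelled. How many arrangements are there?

5

Listing the qualifying partitions of 17:
17
13,3,1
11,5,1
9,7,1
9,5,3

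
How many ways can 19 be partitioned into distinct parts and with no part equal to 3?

34

There are too many to list fully; the first 12 (by largest part) are:
19
1 + 18
2 + 17
1 + 2 + 16
4 + 15
5 + 14
1 + 4 + 14
6 + 13
1 + 5 + 13
2 + 4 + 13
7 + 12
1 + 6 + 12
…and 22 more, for 34 total.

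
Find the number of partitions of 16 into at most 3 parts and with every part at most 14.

28

There are too many to list fully; the first 12 (by largest part) are:
14,2
14,1,1
13,3
13,2,1
12,4
12,3,1
12,2,2
11,5
11,4,1
11,3,2
10,6
10,5,1
…and 16 more, for 28 total.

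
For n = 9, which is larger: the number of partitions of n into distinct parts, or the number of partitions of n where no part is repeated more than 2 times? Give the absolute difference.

Partitions of 9 into distinct parts: 8.
Partitions of 9 where no part is repeated more than 2 times: 16.
|8 − 16| = 8.

8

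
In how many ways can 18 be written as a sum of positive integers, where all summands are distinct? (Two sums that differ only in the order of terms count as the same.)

A partial list (first 12 by largest part):
18
17+1
16+2
15+3
15+2+1
14+4
14+3+1
13+5
13+4+1
13+3+2
12+6
12+5+1
…and 34 more, for 46 total.

46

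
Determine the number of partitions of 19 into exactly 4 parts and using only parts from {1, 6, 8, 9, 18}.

Enumerating:
9 + 8 + 1 + 1
6 + 6 + 6 + 1

2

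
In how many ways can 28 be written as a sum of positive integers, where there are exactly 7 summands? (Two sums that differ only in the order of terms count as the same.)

436

There are 436 such partitions.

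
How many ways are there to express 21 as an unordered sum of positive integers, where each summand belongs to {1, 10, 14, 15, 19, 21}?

7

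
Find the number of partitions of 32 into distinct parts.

Enumerating by decreasing first part gives 390 partitions in all.

390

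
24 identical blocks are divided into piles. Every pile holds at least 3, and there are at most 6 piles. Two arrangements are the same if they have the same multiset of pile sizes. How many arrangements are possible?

Counting exhaustively, 106 partitions satisfy the conditions.

106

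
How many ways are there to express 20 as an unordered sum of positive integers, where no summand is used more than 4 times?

409

Systematic enumeration (by largest part, then next-largest, …) yields 409.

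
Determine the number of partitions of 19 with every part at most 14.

Direct enumeration gives 478 partitions.

478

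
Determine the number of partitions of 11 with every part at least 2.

Enumerating:
11
9,2
8,3
7,4
7,2,2
6,5
6,3,2
5,4,2
5,3,3
5,2,2,2
4,4,3
4,3,2,2
3,3,3,2
3,2,2,2,2
Counting gives 14.

14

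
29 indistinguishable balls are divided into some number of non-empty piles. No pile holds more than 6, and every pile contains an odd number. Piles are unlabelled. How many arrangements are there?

A partial list (first 12 by largest part):
1+3+5+5+5+5+5
1+1+1+1+5+5+5+5+5
3+3+3+5+5+5+5
1+1+1+3+3+5+5+5+5
1+1+1+1+1+1+3+5+5+5+5
1+1+1+1+1+1+1+1+1+5+5+5+5
1+1+3+3+3+3+5+5+5
1+1+1+1+1+3+3+3+5+5+5
1+1+1+1+1+1+1+1+3+3+5+5+5
1+1+1+1+1+1+1+1+1+1+1+3+5+5+5
1+1+1+1+1+1+1+1+1+1+1+1+1+1+5+5+5
1+3+3+3+3+3+3+5+5
…and 25 more, for 37 total.

37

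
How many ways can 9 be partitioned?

30

A partial list (first 12 by largest part):
9
1,8
2,7
1,1,7
3,6
1,2,6
1,1,1,6
4,5
1,3,5
2,2,5
1,1,2,5
1,1,1,1,5
…and 18 more, for 30 total.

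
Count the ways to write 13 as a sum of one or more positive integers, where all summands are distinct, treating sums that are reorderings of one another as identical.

18

They are:
13
12+1
11+2
10+3
10+2+1
9+4
9+3+1
8+5
8+4+1
8+3+2
7+6
7+5+1
7+4+2
7+3+2+1
6+5+2
6+4+3
6+4+2+1
5+4+3+1
Counting gives 18.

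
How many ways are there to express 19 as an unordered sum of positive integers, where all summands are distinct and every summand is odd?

The partitions of 19 that satisfy the conditions:
19
15, 3, 1
13, 5, 1
11, 7, 1
11, 5, 3
9, 7, 3

6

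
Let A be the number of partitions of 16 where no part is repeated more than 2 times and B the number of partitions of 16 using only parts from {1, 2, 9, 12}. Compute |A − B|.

Partitions of 16 where no part is repeated more than 2 times: 89.
Partitions of 16 using only parts from {1, 2, 9, 12}: 16.
|89 − 16| = 73.

73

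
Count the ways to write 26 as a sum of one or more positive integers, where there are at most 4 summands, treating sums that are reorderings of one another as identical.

There are 206 such partitions.

206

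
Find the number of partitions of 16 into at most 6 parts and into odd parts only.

Enumerating:
15, 1
13, 3
13, 1, 1, 1
11, 5
11, 3, 1, 1
11, 1, 1, 1, 1, 1
9, 7
9, 5, 1, 1
9, 3, 3, 1
9, 3, 1, 1, 1, 1
7, 7, 1, 1
7, 5, 3, 1
7, 5, 1, 1, 1, 1
7, 3, 3, 3
7, 3, 3, 1, 1, 1
5, 5, 5, 1
5, 5, 3, 3
5, 5, 3, 1, 1, 1
5, 3, 3, 3, 1, 1
3, 3, 3, 3, 3, 1
That's 20 in total.

20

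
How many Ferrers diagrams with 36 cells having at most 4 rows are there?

478

There are 478 such partitions.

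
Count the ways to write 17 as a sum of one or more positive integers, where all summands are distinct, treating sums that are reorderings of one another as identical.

There are too many to list fully; the first 12 (by largest part) are:
17
16,1
15,2
14,3
14,2,1
13,4
13,3,1
12,5
12,4,1
12,3,2
11,6
11,5,1
…and 26 more, for 38 total.

38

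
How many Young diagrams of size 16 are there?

Direct enumeration gives 231 partitions.

231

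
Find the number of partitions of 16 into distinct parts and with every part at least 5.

4

Listing the qualifying partitions of 16:
16
11 + 5
10 + 6
9 + 7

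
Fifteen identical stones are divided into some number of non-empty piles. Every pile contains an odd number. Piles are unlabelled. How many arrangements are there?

27

A partial list (first 12 by largest part):
15
13, 1, 1
11, 3, 1
11, 1, 1, 1, 1
9, 5, 1
9, 3, 3
9, 3, 1, 1, 1
9, 1, 1, 1, 1, 1, 1
7, 7, 1
7, 5, 3
7, 5, 1, 1, 1
7, 3, 3, 1, 1
…and 15 more, for 27 total.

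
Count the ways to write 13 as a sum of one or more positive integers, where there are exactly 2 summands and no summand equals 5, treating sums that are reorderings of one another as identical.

5

They are:
12,1
11,2
10,3
9,4
7,6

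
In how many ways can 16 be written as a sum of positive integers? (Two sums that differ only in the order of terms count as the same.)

Systematic enumeration (by largest part, then next-largest, …) yields 231.

231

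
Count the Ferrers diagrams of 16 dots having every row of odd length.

There are too many to list fully; the first 12 (by largest part) are:
15, 1
13, 3
13, 1, 1, 1
11, 5
11, 3, 1, 1
11, 1, 1, 1, 1, 1
9, 7
9, 5, 1, 1
9, 3, 3, 1
9, 3, 1, 1, 1, 1
9, 1, 1, 1, 1, 1, 1, 1
7, 7, 1, 1
…and 20 more, for 32 total.

32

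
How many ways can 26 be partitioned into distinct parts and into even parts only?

18

The partitions of 26 that satisfy the conditions:
26
24 + 2
22 + 4
20 + 6
20 + 4 + 2
18 + 8
18 + 6 + 2
16 + 10
16 + 8 + 2
16 + 6 + 4
14 + 12
14 + 10 + 2
14 + 8 + 4
14 + 6 + 4 + 2
12 + 10 + 4
12 + 8 + 6
12 + 8 + 4 + 2
10 + 8 + 6 + 2
That's 18 in total.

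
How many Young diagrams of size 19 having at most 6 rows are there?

A full systematic count gives 235.

235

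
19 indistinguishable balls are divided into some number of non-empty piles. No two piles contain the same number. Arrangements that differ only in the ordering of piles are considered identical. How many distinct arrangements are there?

There are too many to list fully; the first 12 (by largest part) are:
19
18,1
17,2
16,3
16,2,1
15,4
15,3,1
14,5
14,4,1
14,3,2
13,6
13,5,1
…and 42 more, for 54 total.

54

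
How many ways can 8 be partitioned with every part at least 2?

Listing the qualifying partitions of 8:
8
6 + 2
5 + 3
4 + 4
4 + 2 + 2
3 + 3 + 2
2 + 2 + 2 + 2

7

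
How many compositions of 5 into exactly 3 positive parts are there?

Equivalently, choose which 2 of the 4 gaps become plus signs: C(4,2) = 6.

6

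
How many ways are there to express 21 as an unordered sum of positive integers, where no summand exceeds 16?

There are 780 such partitions.

780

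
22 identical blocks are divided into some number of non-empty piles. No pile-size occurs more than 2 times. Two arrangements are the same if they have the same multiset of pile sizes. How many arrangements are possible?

297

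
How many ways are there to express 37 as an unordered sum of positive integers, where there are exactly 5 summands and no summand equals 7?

625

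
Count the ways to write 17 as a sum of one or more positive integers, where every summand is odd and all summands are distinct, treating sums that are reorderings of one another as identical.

5

They are:
17
13+3+1
11+5+1
9+7+1
9+5+3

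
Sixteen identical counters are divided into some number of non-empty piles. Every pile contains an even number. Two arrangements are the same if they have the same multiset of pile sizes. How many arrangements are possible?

Enumerating:
16
14+2
12+4
12+2+2
10+6
10+4+2
10+2+2+2
8+8
8+6+2
8+4+4
8+4+2+2
8+2+2+2+2
6+6+4
6+6+2+2
6+4+4+2
6+4+2+2+2
6+2+2+2+2+2
4+4+4+4
4+4+4+2+2
4+4+2+2+2+2
4+2+2+2+2+2+2
2+2+2+2+2+2+2+2
Counting gives 22.

22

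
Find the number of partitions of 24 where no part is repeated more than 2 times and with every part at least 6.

They are:
24
18,6
17,7
16,8
15,9
14,10
13,11
12,12
12,6,6
11,7,6
10,8,6
10,7,7
9,9,6
9,8,7

14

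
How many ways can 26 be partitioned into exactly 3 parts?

A partial list (first 12 by largest part):
24+1+1
23+2+1
22+3+1
22+2+2
21+4+1
21+3+2
20+5+1
20+4+2
20+3+3
19+6+1
19+5+2
19+4+3
…and 44 more, for 56 total.

56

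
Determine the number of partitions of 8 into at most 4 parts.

15

The partitions of 8 that satisfy the conditions:
8
7 + 1
6 + 2
6 + 1 + 1
5 + 3
5 + 2 + 1
5 + 1 + 1 + 1
4 + 4
4 + 3 + 1
4 + 2 + 2
4 + 2 + 1 + 1
3 + 3 + 2
3 + 3 + 1 + 1
3 + 2 + 2 + 1
2 + 2 + 2 + 2
Counting gives 15.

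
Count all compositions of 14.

Each of the 13 gaps between 14 units is either a break or not: 2^13 = 8192.

8192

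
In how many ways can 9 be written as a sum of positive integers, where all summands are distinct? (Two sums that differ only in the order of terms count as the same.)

8

They are:
9
8,1
7,2
6,3
6,2,1
5,4
5,3,1
4,3,2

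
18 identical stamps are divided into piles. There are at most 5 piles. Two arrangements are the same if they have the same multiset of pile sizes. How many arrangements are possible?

141

Direct enumeration gives 141 partitions.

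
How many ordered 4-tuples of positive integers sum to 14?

286

By stars and bars with positive parts, the count is C(13,3) = 286.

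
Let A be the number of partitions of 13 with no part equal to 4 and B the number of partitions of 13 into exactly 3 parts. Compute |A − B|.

57

Partitions of 13 with no part equal to 4: 71.
Partitions of 13 into exactly 3 parts: 14.
|71 − 14| = 57.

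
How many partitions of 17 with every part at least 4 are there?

12

They are:
17
13, 4
12, 5
11, 6
10, 7
9, 8
9, 4, 4
8, 5, 4
7, 6, 4
7, 5, 5
6, 6, 5
5, 4, 4, 4
That's 12 in total.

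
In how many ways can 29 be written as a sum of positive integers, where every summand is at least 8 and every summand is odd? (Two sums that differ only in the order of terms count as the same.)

Listing the qualifying partitions of 29:
29
9 + 9 + 11
That's 2 in total.

2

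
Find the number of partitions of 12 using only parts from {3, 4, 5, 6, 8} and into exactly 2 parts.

Listing the qualifying partitions of 12:
8 + 4
6 + 6

2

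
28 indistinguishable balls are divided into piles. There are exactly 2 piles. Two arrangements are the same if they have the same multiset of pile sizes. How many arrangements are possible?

14

Enumerating:
27, 1
26, 2
25, 3
24, 4
23, 5
22, 6
21, 7
20, 8
19, 9
18, 10
17, 11
16, 12
15, 13
14, 14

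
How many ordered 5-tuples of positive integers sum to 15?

Place 4 bars in the 14 internal gaps of a row of 15 dots: C(14,4) = 1001.

1001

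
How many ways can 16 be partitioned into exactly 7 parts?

28

A partial list (first 12 by largest part):
10, 1, 1, 1, 1, 1, 1
9, 2, 1, 1, 1, 1, 1
8, 3, 1, 1, 1, 1, 1
8, 2, 2, 1, 1, 1, 1
7, 4, 1, 1, 1, 1, 1
7, 3, 2, 1, 1, 1, 1
7, 2, 2, 2, 1, 1, 1
6, 5, 1, 1, 1, 1, 1
6, 4, 2, 1, 1, 1, 1
6, 3, 3, 1, 1, 1, 1
6, 3, 2, 2, 1, 1, 1
6, 2, 2, 2, 2, 1, 1
…and 16 more, for 28 total.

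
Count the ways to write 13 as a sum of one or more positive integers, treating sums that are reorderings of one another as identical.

101

Systematic enumeration (by largest part, then next-largest, …) yields 101.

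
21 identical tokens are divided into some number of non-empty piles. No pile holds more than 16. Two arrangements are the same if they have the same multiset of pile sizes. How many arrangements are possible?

780

Counting exhaustively, 780 partitions satisfy the conditions.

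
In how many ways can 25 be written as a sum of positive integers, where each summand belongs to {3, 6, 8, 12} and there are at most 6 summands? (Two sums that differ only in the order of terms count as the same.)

Enumerating:
8+8+6+3
8+8+3+3+3

2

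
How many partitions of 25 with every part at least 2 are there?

383

Counting exhaustively, 383 partitions satisfy the conditions.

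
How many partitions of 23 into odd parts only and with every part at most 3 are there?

8

They are:
3,3,3,3,3,3,3,1,1
3,3,3,3,3,3,1,1,1,1,1
3,3,3,3,3,1,1,1,1,1,1,1,1
3,3,3,3,1,1,1,1,1,1,1,1,1,1,1
3,3,3,1,1,1,1,1,1,1,1,1,1,1,1,1,1
3,3,1,1,1,1,1,1,1,1,1,1,1,1,1,1,1,1,1
3,1,1,1,1,1,1,1,1,1,1,1,1,1,1,1,1,1,1,1,1
1,1,1,1,1,1,1,1,1,1,1,1,1,1,1,1,1,1,1,1,1,1,1
Counting gives 8.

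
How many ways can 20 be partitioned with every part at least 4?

24

Enumerating:
20
16,4
15,5
14,6
13,7
12,8
12,4,4
11,9
11,5,4
10,10
10,6,4
10,5,5
9,7,4
9,6,5
8,8,4
8,7,5
8,6,6
8,4,4,4
7,7,6
7,5,4,4
6,6,4,4
6,5,5,4
5,5,5,5
4,4,4,4,4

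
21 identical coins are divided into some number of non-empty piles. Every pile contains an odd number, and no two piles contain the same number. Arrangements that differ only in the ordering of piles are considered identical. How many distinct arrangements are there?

8

They are:
21
17, 3, 1
15, 5, 1
13, 7, 1
13, 5, 3
11, 9, 1
11, 7, 3
9, 7, 5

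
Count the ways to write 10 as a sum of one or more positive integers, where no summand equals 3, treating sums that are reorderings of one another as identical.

27

A partial list (first 12 by largest part):
10
1 + 9
2 + 8
1 + 1 + 8
1 + 2 + 7
1 + 1 + 1 + 7
4 + 6
2 + 2 + 6
1 + 1 + 2 + 6
1 + 1 + 1 + 1 + 6
5 + 5
1 + 4 + 5
…and 15 more, for 27 total.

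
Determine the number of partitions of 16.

Systematic enumeration (by largest part, then next-largest, …) yields 231.

231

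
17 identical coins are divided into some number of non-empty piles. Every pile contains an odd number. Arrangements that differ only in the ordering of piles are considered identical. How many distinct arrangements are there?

A partial list (first 12 by largest part):
17
15,1,1
13,3,1
13,1,1,1,1
11,5,1
11,3,3
11,3,1,1,1
11,1,1,1,1,1,1
9,7,1
9,5,3
9,5,1,1,1
9,3,3,1,1
…and 26 more, for 38 total.

38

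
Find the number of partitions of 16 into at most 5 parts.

101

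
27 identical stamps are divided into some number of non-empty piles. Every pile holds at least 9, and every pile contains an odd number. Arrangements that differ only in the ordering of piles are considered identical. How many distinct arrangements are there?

2

They are:
27
9 + 9 + 9
That's 2 in total.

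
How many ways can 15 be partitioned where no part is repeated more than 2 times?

70

There are too many to list fully; the first 12 (by largest part) are:
15
14,1
13,2
13,1,1
12,3
12,2,1
11,4
11,3,1
11,2,2
11,2,1,1
10,5
10,4,1
…and 58 more, for 70 total.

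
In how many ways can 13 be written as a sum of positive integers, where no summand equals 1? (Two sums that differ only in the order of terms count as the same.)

The partitions of 13 that satisfy the conditions:
13
11, 2
10, 3
9, 4
9, 2, 2
8, 5
8, 3, 2
7, 6
7, 4, 2
7, 3, 3
7, 2, 2, 2
6, 5, 2
6, 4, 3
6, 3, 2, 2
5, 5, 3
5, 4, 4
5, 4, 2, 2
5, 3, 3, 2
5, 2, 2, 2, 2
4, 4, 3, 2
4, 3, 3, 3
4, 3, 2, 2, 2
3, 3, 3, 2, 2
3, 2, 2, 2, 2, 2

24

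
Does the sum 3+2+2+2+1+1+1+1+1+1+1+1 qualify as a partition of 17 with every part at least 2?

The parts sum to 17, and the condition 'every summand is at least 2' is violated.

No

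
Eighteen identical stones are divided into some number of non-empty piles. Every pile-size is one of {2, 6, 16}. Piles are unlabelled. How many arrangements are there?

5

Enumerating:
2,16
6,6,6
2,2,2,6,6
2,2,2,2,2,2,6
2,2,2,2,2,2,2,2,2
That's 5 in total.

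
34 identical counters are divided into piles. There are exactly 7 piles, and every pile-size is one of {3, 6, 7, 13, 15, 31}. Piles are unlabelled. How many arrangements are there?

2

They are:
13+6+3+3+3+3+3
7+6+6+6+3+3+3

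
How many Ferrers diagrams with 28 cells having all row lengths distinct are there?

Direct enumeration gives 222 partitions.

222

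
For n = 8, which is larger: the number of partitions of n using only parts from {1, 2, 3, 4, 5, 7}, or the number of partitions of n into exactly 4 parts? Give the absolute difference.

14

Partitions of 8 using only parts from {1, 2, 3, 4, 5, 7}: 19.
Partitions of 8 into exactly 4 parts: 5.
|19 − 5| = 14.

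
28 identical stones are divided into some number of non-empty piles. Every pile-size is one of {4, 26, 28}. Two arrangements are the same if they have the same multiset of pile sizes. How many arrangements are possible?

2

The partitions of 28 that satisfy the conditions:
28
4 + 4 + 4 + 4 + 4 + 4 + 4
That's 2 in total.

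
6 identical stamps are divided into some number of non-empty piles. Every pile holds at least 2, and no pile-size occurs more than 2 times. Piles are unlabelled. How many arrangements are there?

The partitions of 6 that satisfy the conditions:
6
4 + 2
3 + 3

3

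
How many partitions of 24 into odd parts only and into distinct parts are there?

Listing the qualifying partitions of 24:
1+23
3+21
5+19
7+17
9+15
1+3+5+15
11+13
1+3+7+13
1+3+9+11
1+5+7+11
3+5+7+9

11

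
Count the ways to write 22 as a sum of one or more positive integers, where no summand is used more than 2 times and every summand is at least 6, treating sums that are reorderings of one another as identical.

11

Enumerating:
22
16+6
15+7
14+8
13+9
12+10
11+11
10+6+6
9+7+6
8+8+6
8+7+7
That's 11 in total.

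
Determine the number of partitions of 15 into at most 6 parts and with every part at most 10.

98

A full systematic count gives 98.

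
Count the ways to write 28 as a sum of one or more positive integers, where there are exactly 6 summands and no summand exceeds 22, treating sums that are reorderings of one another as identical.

390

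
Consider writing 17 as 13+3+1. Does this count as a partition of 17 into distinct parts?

The parts sum to 17, and the condition 'all summands are distinct' holds.

Yes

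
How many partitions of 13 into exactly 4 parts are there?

18

Listing the qualifying partitions of 13:
10+1+1+1
9+2+1+1
8+3+1+1
8+2+2+1
7+4+1+1
7+3+2+1
7+2+2+2
6+5+1+1
6+4+2+1
6+3+3+1
6+3+2+2
5+5+2+1
5+4+3+1
5+4+2+2
5+3+3+2
4+4+4+1
4+4+3+2
4+3+3+3
Counting gives 18.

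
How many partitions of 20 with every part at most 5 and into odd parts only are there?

20

They are:
5,5,5,5
1,1,3,5,5,5
1,1,1,1,1,5,5,5
1,3,3,3,5,5
1,1,1,1,3,3,5,5
1,1,1,1,1,1,1,3,5,5
1,1,1,1,1,1,1,1,1,1,5,5
3,3,3,3,3,5
1,1,1,3,3,3,3,5
1,1,1,1,1,1,3,3,3,5
1,1,1,1,1,1,1,1,1,3,3,5
1,1,1,1,1,1,1,1,1,1,1,1,3,5
1,1,1,1,1,1,1,1,1,1,1,1,1,1,1,5
1,1,3,3,3,3,3,3
1,1,1,1,1,3,3,3,3,3
1,1,1,1,1,1,1,1,3,3,3,3
1,1,1,1,1,1,1,1,1,1,1,3,3,3
1,1,1,1,1,1,1,1,1,1,1,1,1,1,3,3
1,1,1,1,1,1,1,1,1,1,1,1,1,1,1,1,1,3
1,1,1,1,1,1,1,1,1,1,1,1,1,1,1,1,1,1,1,1
Counting gives 20.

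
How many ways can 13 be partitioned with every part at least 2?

24

Listing the qualifying partitions of 13:
13
11, 2
10, 3
9, 4
9, 2, 2
8, 5
8, 3, 2
7, 6
7, 4, 2
7, 3, 3
7, 2, 2, 2
6, 5, 2
6, 4, 3
6, 3, 2, 2
5, 5, 3
5, 4, 4
5, 4, 2, 2
5, 3, 3, 2
5, 2, 2, 2, 2
4, 4, 3, 2
4, 3, 3, 3
4, 3, 2, 2, 2
3, 3, 3, 2, 2
3, 2, 2, 2, 2, 2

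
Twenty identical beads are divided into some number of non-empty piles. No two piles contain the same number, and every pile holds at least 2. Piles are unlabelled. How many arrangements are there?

There are too many to list fully; the first 12 (by largest part) are:
20
18+2
17+3
16+4
15+5
15+3+2
14+6
14+4+2
13+7
13+5+2
13+4+3
12+8
…and 23 more, for 35 total.

35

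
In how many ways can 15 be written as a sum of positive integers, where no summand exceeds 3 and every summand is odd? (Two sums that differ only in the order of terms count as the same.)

6

They are:
3, 3, 3, 3, 3
3, 3, 3, 3, 1, 1, 1
3, 3, 3, 1, 1, 1, 1, 1, 1
3, 3, 1, 1, 1, 1, 1, 1, 1, 1, 1
3, 1, 1, 1, 1, 1, 1, 1, 1, 1, 1, 1, 1
1, 1, 1, 1, 1, 1, 1, 1, 1, 1, 1, 1, 1, 1, 1
That's 6 in total.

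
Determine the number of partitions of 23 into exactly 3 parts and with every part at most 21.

44

A partial list (first 12 by largest part):
21 + 1 + 1
20 + 2 + 1
19 + 3 + 1
19 + 2 + 2
18 + 4 + 1
18 + 3 + 2
17 + 5 + 1
17 + 4 + 2
17 + 3 + 3
16 + 6 + 1
16 + 5 + 2
16 + 4 + 3
…and 32 more, for 44 total.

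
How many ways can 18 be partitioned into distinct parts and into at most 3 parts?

There are too many to list fully; the first 12 (by largest part) are:
18
17, 1
16, 2
15, 3
15, 2, 1
14, 4
14, 3, 1
13, 5
13, 4, 1
13, 3, 2
12, 6
12, 5, 1
…and 16 more, for 28 total.

28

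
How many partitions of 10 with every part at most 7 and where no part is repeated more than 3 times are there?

25

Enumerating:
3,7
1,2,7
1,1,1,7
4,6
1,3,6
2,2,6
1,1,2,6
5,5
1,4,5
2,3,5
1,1,3,5
1,2,2,5
1,1,1,2,5
2,4,4
1,1,4,4
3,3,4
1,2,3,4
1,1,1,3,4
2,2,2,4
1,1,2,2,4
1,3,3,3
2,2,3,3
1,1,2,3,3
1,2,2,2,3
1,1,1,2,2,3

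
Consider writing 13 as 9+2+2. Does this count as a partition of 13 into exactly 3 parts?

Yes

The parts sum to 13, and the condition 'there are exactly 3 summands' holds.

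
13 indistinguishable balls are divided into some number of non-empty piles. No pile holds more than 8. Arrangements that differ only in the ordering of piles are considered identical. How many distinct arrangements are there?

There are 89 such partitions.

89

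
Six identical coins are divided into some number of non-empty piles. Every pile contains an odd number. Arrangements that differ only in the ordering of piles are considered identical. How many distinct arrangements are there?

Listing the qualifying partitions of 6:
5, 1
3, 3
3, 1, 1, 1
1, 1, 1, 1, 1, 1
Counting gives 4.

4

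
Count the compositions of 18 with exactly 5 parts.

2380

By stars and bars with positive parts, the count is C(17,4) = 2380.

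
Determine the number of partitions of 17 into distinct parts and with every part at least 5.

They are:
17
12,5
11,6
10,7
9,8
Counting gives 5.

5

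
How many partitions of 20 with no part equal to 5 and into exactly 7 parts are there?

A partial list (first 12 by largest part):
14,1,1,1,1,1,1
13,2,1,1,1,1,1
12,3,1,1,1,1,1
12,2,2,1,1,1,1
11,4,1,1,1,1,1
11,3,2,1,1,1,1
11,2,2,2,1,1,1
10,4,2,1,1,1,1
10,3,3,1,1,1,1
10,3,2,2,1,1,1
10,2,2,2,2,1,1
9,6,1,1,1,1,1
…and 44 more, for 56 total.

56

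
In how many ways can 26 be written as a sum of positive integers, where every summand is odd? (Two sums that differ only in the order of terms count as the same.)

Counting exhaustively, 165 partitions satisfy the conditions.

165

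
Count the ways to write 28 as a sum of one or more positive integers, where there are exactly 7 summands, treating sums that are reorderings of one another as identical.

436

There are 436 such partitions.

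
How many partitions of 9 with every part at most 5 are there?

23

Listing the qualifying partitions of 9:
5,4
5,3,1
5,2,2
5,2,1,1
5,1,1,1,1
4,4,1
4,3,2
4,3,1,1
4,2,2,1
4,2,1,1,1
4,1,1,1,1,1
3,3,3
3,3,2,1
3,3,1,1,1
3,2,2,2
3,2,2,1,1
3,2,1,1,1,1
3,1,1,1,1,1,1
2,2,2,2,1
2,2,2,1,1,1
2,2,1,1,1,1,1
2,1,1,1,1,1,1,1
1,1,1,1,1,1,1,1,1
That's 23 in total.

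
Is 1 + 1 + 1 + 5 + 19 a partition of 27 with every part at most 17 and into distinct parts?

The parts sum to 27, and the condition 'no summand exceeds 17' is violated.

No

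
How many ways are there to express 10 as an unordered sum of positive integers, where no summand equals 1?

12

They are:
10
8 + 2
7 + 3
6 + 4
6 + 2 + 2
5 + 5
5 + 3 + 2
4 + 4 + 2
4 + 3 + 3
4 + 2 + 2 + 2
3 + 3 + 2 + 2
2 + 2 + 2 + 2 + 2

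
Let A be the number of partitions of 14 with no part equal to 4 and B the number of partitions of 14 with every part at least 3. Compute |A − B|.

Partitions of 14 with no part equal to 4: 93.
Partitions of 14 with every part at least 3: 13.
|93 − 13| = 80.

80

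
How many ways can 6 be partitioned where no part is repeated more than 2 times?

Listing the qualifying partitions of 6:
6
5+1
4+2
4+1+1
3+3
3+2+1
2+2+1+1
Counting gives 7.

7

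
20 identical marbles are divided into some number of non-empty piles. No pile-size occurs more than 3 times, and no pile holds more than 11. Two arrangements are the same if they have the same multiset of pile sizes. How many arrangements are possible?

266

A full systematic count gives 266.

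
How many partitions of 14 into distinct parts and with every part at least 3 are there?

7

Listing the qualifying partitions of 14:
14
11,3
10,4
9,5
8,6
7,4,3
6,5,3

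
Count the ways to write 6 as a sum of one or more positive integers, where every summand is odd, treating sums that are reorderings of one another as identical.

Enumerating:
5 + 1
3 + 3
3 + 1 + 1 + 1
1 + 1 + 1 + 1 + 1 + 1

4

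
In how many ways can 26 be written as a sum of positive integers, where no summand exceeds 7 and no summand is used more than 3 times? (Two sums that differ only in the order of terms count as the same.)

250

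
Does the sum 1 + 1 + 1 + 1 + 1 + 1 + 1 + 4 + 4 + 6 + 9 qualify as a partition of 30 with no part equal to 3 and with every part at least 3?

No

The parts sum to 30, and the condition 'every summand is at least 3' is violated.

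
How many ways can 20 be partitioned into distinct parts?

There are too many to list fully; the first 12 (by largest part) are:
20
19 + 1
18 + 2
17 + 3
17 + 2 + 1
16 + 4
16 + 3 + 1
15 + 5
15 + 4 + 1
15 + 3 + 2
14 + 6
14 + 5 + 1
…and 52 more, for 64 total.

64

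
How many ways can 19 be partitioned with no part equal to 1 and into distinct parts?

29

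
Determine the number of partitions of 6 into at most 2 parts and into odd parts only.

Enumerating:
5+1
3+3

2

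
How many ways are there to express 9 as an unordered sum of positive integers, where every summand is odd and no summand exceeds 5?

6

The partitions of 9 that satisfy the conditions:
5, 3, 1
5, 1, 1, 1, 1
3, 3, 3
3, 3, 1, 1, 1
3, 1, 1, 1, 1, 1, 1
1, 1, 1, 1, 1, 1, 1, 1, 1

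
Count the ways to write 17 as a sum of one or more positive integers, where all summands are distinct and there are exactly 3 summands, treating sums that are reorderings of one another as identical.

16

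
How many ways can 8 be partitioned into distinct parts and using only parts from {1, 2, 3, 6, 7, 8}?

They are:
8
7 + 1
6 + 2

3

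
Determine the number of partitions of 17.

Systematic enumeration (by largest part, then next-largest, …) yields 297.

297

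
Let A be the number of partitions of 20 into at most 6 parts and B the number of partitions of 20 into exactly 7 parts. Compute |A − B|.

200

Partitions of 20 into at most 6 parts: 282.
Partitions of 20 into exactly 7 parts: 82.
|282 − 82| = 200.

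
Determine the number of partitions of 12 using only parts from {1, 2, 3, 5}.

A partial list (first 12 by largest part):
5, 5, 2
5, 5, 1, 1
5, 3, 3, 1
5, 3, 2, 2
5, 3, 2, 1, 1
5, 3, 1, 1, 1, 1
5, 2, 2, 2, 1
5, 2, 2, 1, 1, 1
5, 2, 1, 1, 1, 1, 1
5, 1, 1, 1, 1, 1, 1, 1
3, 3, 3, 3
3, 3, 3, 2, 1
…and 17 more, for 29 total.

29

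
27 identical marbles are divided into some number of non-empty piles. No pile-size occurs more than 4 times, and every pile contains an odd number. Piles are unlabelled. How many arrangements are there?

Systematic enumeration (by largest part, then next-largest, …) yields 92.

92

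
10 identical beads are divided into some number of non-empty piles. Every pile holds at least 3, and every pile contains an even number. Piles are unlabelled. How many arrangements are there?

They are:
10
6,4

2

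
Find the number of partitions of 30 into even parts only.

176

There are 176 such partitions.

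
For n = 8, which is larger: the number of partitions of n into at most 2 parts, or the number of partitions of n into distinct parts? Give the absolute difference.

Partitions of 8 into at most 2 parts: 5.
Partitions of 8 into distinct parts: 6.
|5 − 6| = 1.

1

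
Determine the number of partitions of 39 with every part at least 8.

There are too many to list fully; the first 12 (by largest part) are:
39
31, 8
30, 9
29, 10
28, 11
27, 12
26, 13
25, 14
24, 15
23, 16
23, 8, 8
22, 17
…and 39 more, for 51 total.

51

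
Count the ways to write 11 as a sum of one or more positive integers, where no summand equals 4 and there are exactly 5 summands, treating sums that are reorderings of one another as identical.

7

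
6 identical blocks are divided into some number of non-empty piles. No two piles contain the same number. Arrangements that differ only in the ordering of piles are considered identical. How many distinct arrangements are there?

4

They are:
6
5, 1
4, 2
3, 2, 1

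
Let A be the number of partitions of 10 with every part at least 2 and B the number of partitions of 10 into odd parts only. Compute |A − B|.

Partitions of 10 with every part at least 2: 12.
Partitions of 10 into odd parts only: 10.
|12 − 10| = 2.

2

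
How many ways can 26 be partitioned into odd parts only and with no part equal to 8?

Direct enumeration gives 165 partitions.

165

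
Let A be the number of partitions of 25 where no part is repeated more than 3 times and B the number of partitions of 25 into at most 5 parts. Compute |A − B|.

499

Partitions of 25 where no part is repeated more than 3 times: 876.
Partitions of 25 into at most 5 parts: 377.
|876 − 377| = 499.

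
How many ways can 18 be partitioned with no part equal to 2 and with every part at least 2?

A partial list (first 12 by largest part):
18
15,3
14,4
13,5
12,6
12,3,3
11,7
11,4,3
10,8
10,5,3
10,4,4
9,9
…and 21 more, for 33 total.

33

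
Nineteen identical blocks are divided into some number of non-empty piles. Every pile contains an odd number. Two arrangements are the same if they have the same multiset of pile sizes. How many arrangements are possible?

54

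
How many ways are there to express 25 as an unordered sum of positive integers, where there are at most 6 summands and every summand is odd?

A partial list (first 12 by largest part):
25
1+1+23
1+3+21
1+1+1+1+21
1+5+19
3+3+19
1+1+1+3+19
1+7+17
3+5+17
1+1+1+5+17
1+1+3+3+17
1+9+15
…and 35 more, for 47 total.

47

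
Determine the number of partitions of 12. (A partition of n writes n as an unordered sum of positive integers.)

Counting exhaustively, 77 partitions satisfy the conditions.

77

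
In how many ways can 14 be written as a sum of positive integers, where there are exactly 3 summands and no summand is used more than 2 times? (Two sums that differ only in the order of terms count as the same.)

16

Listing the qualifying partitions of 14:
12,1,1
11,2,1
10,3,1
10,2,2
9,4,1
9,3,2
8,5,1
8,4,2
8,3,3
7,6,1
7,5,2
7,4,3
6,6,2
6,5,3
6,4,4
5,5,4
Counting gives 16.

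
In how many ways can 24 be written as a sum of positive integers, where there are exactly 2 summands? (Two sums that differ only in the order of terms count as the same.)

12

They are:
23 + 1
22 + 2
21 + 3
20 + 4
19 + 5
18 + 6
17 + 7
16 + 8
15 + 9
14 + 10
13 + 11
12 + 12
Counting gives 12.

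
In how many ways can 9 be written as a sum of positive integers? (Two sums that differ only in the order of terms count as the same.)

30

A partial list (first 12 by largest part):
9
1,8
2,7
1,1,7
3,6
1,2,6
1,1,1,6
4,5
1,3,5
2,2,5
1,1,2,5
1,1,1,1,5
…and 18 more, for 30 total.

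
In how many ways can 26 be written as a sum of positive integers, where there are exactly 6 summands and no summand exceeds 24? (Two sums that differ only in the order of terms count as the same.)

Systematic enumeration (by largest part, then next-largest, …) yields 282.

282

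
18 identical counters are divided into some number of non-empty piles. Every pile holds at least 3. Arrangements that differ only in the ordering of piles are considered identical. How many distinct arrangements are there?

There are too many to list fully; the first 12 (by largest part) are:
18
15 + 3
14 + 4
13 + 5
12 + 6
12 + 3 + 3
11 + 7
11 + 4 + 3
10 + 8
10 + 5 + 3
10 + 4 + 4
9 + 9
…and 21 more, for 33 total.

33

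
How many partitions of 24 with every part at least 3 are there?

110

Systematic enumeration (by largest part, then next-largest, …) yields 110.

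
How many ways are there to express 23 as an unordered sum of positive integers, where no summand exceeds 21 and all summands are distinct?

Direct enumeration gives 102 partitions.

102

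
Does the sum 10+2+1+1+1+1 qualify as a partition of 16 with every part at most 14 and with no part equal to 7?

The parts sum to 16, and the condition 'no summand exceeds 14' holds; the condition 'no summand equals 7' holds.

Yes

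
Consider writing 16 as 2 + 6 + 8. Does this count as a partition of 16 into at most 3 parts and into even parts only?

Yes

The parts sum to 16, and the condition 'there are at most 3 summands' holds; the condition 'every summand is even' holds.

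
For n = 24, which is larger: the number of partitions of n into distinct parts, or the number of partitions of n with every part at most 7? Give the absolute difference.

611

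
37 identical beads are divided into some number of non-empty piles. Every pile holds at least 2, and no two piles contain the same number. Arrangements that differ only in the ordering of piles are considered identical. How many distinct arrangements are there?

A full systematic count gives 404.

404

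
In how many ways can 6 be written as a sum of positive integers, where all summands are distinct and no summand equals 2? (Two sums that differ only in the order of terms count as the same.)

2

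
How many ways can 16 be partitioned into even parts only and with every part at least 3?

The partitions of 16 that satisfy the conditions:
16
12, 4
10, 6
8, 8
8, 4, 4
6, 6, 4
4, 4, 4, 4

7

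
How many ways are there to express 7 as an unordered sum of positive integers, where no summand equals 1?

4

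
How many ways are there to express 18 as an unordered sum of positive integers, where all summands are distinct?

A partial list (first 12 by largest part):
18
1+17
2+16
3+15
1+2+15
4+14
1+3+14
5+13
1+4+13
2+3+13
6+12
1+5+12
…and 34 more, for 46 total.

46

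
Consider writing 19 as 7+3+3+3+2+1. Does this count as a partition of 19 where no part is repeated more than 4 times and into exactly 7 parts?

The parts sum to 19, and the condition 'there are exactly 7 summands' is violated.

No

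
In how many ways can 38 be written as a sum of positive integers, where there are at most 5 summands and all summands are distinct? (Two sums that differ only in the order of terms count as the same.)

661

Counting exhaustively, 661 partitions satisfy the conditions.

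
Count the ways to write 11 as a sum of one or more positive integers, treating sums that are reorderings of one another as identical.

56

There are too many to list fully; the first 12 (by largest part) are:
11
10 + 1
9 + 2
9 + 1 + 1
8 + 3
8 + 2 + 1
8 + 1 + 1 + 1
7 + 4
7 + 3 + 1
7 + 2 + 2
7 + 2 + 1 + 1
7 + 1 + 1 + 1 + 1
…and 44 more, for 56 total.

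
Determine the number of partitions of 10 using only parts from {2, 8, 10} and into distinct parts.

They are:
10
8 + 2
That's 2 in total.

2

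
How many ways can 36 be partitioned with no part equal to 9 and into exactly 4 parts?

290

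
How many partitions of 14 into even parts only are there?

They are:
14
12 + 2
10 + 4
10 + 2 + 2
8 + 6
8 + 4 + 2
8 + 2 + 2 + 2
6 + 6 + 2
6 + 4 + 4
6 + 4 + 2 + 2
6 + 2 + 2 + 2 + 2
4 + 4 + 4 + 2
4 + 4 + 2 + 2 + 2
4 + 2 + 2 + 2 + 2 + 2
2 + 2 + 2 + 2 + 2 + 2 + 2
Counting gives 15.

15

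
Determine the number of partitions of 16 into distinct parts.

32

A partial list (first 12 by largest part):
16
15, 1
14, 2
13, 3
13, 2, 1
12, 4
12, 3, 1
11, 5
11, 4, 1
11, 3, 2
10, 6
10, 5, 1
…and 20 more, for 32 total.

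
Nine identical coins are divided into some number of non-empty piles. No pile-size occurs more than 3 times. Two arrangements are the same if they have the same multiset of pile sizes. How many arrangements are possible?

22

They are:
9
8+1
7+2
7+1+1
6+3
6+2+1
6+1+1+1
5+4
5+3+1
5+2+2
5+2+1+1
4+4+1
4+3+2
4+3+1+1
4+2+2+1
4+2+1+1+1
3+3+3
3+3+2+1
3+3+1+1+1
3+2+2+2
3+2+2+1+1
2+2+2+1+1+1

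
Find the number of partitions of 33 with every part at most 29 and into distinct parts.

443

Counting exhaustively, 443 partitions satisfy the conditions.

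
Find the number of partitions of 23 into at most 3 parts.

56

A partial list (first 12 by largest part):
23
22+1
21+2
21+1+1
20+3
20+2+1
19+4
19+3+1
19+2+2
18+5
18+4+1
18+3+2
…and 44 more, for 56 total.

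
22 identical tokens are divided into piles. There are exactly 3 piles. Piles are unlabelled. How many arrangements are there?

40

A partial list (first 12 by largest part):
20 + 1 + 1
19 + 2 + 1
18 + 3 + 1
18 + 2 + 2
17 + 4 + 1
17 + 3 + 2
16 + 5 + 1
16 + 4 + 2
16 + 3 + 3
15 + 6 + 1
15 + 5 + 2
15 + 4 + 3
…and 28 more, for 40 total.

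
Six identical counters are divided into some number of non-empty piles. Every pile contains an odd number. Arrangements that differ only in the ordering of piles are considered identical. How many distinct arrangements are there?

4

The partitions of 6 that satisfy the conditions:
5,1
3,3
3,1,1,1
1,1,1,1,1,1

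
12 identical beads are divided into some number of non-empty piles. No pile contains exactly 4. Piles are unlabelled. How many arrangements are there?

A partial list (first 12 by largest part):
12
11+1
10+2
10+1+1
9+3
9+2+1
9+1+1+1
8+3+1
8+2+2
8+2+1+1
8+1+1+1+1
7+5
…and 43 more, for 55 total.

55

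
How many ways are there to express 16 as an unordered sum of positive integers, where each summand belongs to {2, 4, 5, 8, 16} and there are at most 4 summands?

The partitions of 16 that satisfy the conditions:
16
8+8
8+4+4
8+4+2+2
5+5+4+2
4+4+4+4

6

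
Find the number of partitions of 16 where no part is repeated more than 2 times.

89

Direct enumeration gives 89 partitions.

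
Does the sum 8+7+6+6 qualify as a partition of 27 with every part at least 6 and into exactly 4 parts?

Yes

The parts sum to 27, and the condition 'every summand is at least 6' holds; the condition 'there are exactly 4 summands' holds.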